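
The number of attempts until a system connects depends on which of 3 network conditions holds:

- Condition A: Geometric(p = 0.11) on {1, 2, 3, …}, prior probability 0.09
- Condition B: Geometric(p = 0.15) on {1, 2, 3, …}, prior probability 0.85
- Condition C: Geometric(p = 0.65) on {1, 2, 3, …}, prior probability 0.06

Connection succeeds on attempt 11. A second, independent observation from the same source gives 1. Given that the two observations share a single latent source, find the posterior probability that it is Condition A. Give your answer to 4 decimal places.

0.0827

The responsibility of component k is π_k f_k(x) divided by Σ_j π_j f_j(x).
Since both observations come from the same component, the likelihood for component k is f_k(x₁)·f_k(x₂).
  f_A = [0.11·(1−0.11)^10 = 0.11·0.311817 = 0.0342999] × [0.11] = 0.00377299
  f_B = [0.15·(1−0.15)^10 = 0.15·0.196874 = 0.0295312] × [0.15] = 0.00442967
  f_C = [0.65·(1−0.65)^10 = 0.65·2.75855e-05 = 1.79306e-05] × [0.65] = 1.16549e-05
Prior × likelihood for each component:
  π_A·f_A = 0.09 × 0.00377299 = 0.000339569
  π_B·f_B = 0.85 × 0.00442967 = 0.00376522
  π_C·f_C = 0.06 × 1.16549e-05 = 6.99292e-07
Marginal: 0.000339569 + 0.00376522 + 6.99292e-07 = 0.00410549
Responsibility of Condition A: 0.000339569 / 0.00410549 ≈ 0.0827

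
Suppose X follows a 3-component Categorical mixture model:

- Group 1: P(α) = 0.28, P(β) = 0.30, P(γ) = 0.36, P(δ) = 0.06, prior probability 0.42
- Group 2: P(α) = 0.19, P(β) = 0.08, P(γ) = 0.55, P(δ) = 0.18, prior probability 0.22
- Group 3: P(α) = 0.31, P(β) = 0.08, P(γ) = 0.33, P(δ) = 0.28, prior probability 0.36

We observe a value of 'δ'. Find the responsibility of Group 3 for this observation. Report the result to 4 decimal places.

0.6087

P(component k | x) = π_k·f_k(x) / marginal(x), where marginal(x) = Σ_j π_j·f_j(x).
Evaluate each component's likelihood at the observed value:
  L_1 = P(δ | comp) = 0.06
  L_2 = P(δ | comp) = 0.18
  L_3 = P(δ | comp) = 0.28
Multiply by the mixture weights:
  π_1·L_1 = 0.42 × 0.06 = 0.0252
  π_2·L_2 = 0.22 × 0.18 = 0.0396
  π_3·L_3 = 0.36 × 0.28 = 0.1008
Denominator: 0.0252 + 0.0396 + 0.1008 = 0.1656
P(Group 3 | 'δ') ≈ 0.6087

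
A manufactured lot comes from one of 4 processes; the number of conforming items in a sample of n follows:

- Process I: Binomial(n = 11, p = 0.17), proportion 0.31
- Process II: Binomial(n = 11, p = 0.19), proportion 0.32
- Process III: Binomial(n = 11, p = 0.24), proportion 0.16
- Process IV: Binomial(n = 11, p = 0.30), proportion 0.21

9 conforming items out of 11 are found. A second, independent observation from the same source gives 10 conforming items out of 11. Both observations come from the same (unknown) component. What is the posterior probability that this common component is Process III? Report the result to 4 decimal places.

Apply Bayes' rule: the posterior for each component is proportional to its prior times its likelihood at x.
Since both observations come from the same component, the likelihood for component k is f_k(x₁)·f_k(x₂).
  L_I = [4.49324e-06] × [1.8406e-07] = 8.27026e-13
  L_II = [1.16443e-05] × [5.46278e-07] = 6.36105e-12
  L_III = [8.39249e-05] × [5.30052e-06] = 4.44846e-10
  L_IV = [0.000530457] × [4.54677e-05] = 2.41187e-08
Prior × likelihood for each component:
  π_I·L_I = 0.31 × 8.27026e-13 = 2.56378e-13
  π_II·L_II = 0.32 × 6.36105e-12 = 2.03554e-12
  π_III·L_III = 0.16 × 4.44846e-10 = 7.11754e-11
  π_IV·L_IV = 0.21 × 2.41187e-08 = 5.06492e-09
Sum: 2.56378e-13 + 2.03554e-12 + 7.11754e-11 + 5.06492e-09 = 5.13839e-09
P(Process III | data) ≈ 0.0139

0.0139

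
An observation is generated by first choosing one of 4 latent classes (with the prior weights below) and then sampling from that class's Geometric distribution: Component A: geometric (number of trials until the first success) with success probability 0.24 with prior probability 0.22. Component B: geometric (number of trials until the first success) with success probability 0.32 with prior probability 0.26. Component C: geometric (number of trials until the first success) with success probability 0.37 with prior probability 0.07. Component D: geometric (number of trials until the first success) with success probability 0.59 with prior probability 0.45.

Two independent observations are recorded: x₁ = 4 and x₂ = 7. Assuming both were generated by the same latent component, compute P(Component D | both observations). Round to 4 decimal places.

Posterior ∝ prior × likelihood, so P(k | x) ∝ π_k f_k(x); normalise over all components.
Since both observations come from the same component, the likelihood for component k is f_k(x₁)·f_k(x₂).
  p_A = [0.24·(1−0.24)^3 = 0.24·0.438976 = 0.105354] × [0.046248] = 0.00487242
  p_B = [0.32·(1−0.32)^3 = 0.32·0.314432 = 0.100618] × [0.0316376] = 0.00318332
  p_C = [0.37·(1−0.37)^3 = 0.37·0.250047 = 0.0925174] × [0.0231337] = 0.00214027
  p_D = [0.59·(1−0.59)^3 = 0.59·0.068921 = 0.0406634] × [0.00280256] = 0.000113962
Unnormalised posteriors:
  π_A·p_A = 0.22 × 0.00487242 = 0.00107193
  π_B·p_B = 0.26 × 0.00318332 = 0.000827663
  π_C·p_C = 0.07 × 0.00214027 = 0.000149819
  π_D·p_D = 0.45 × 0.000113962 = 5.12827e-05
Sum: 0.00107193 + 0.000827663 + 0.000149819 + 5.12827e-05 = 0.0021007
P(Component D | data) ≈ 0.0244

0.0244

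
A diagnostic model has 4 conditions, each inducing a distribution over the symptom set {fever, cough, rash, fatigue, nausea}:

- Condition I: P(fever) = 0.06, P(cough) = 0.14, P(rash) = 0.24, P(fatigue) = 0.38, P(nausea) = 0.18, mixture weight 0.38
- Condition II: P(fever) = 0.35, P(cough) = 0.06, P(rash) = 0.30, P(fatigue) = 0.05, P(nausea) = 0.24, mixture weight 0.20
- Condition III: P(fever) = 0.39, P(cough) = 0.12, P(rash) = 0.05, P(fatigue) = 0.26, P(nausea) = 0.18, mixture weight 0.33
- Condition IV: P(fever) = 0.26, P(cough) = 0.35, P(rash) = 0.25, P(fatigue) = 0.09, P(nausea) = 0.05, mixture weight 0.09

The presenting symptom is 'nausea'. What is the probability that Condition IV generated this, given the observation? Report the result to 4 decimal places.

0.0250

By Bayes' theorem, P(k | x) = w_k f_k(x) / Σ_j w_j f_j(x).
Component likelihoods at x = 'nausea':
  f_I = 0.18
  f_II = 0.24
  f_III = 0.18
  f_IV = 0.05
Unnormalised posteriors:
  w_I·f_I = 0.38 × 0.18 = 0.0684
  w_II·f_II = 0.20 × 0.24 = 0.048
  w_III·f_III = 0.33 × 0.18 = 0.0594
  w_IV·f_IV = 0.09 × 0.05 = 0.0045
Marginal: 0.0684 + 0.048 + 0.0594 + 0.0045 = 0.1803
P(Condition IV | 'nausea') = 0.0045 / 0.1803 ≈ 0.0250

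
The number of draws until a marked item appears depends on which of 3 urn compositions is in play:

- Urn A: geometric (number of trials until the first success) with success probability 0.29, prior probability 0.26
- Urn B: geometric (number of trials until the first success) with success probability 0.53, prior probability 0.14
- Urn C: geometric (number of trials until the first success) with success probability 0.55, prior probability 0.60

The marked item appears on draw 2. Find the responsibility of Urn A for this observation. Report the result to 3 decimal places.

Apply Bayes' rule: the posterior for each component is proportional to its prior times its likelihood at x.
Evaluate each component's likelihood at the observed value:
  p_A = 0.29·(1−0.29)^1 = 0.29·0.71 = 0.2059
  p_B = 0.53·(1−0.53)^1 = 0.53·0.47 = 0.2491
  p_C = 0.55·(1−0.55)^1 = 0.55·0.45 = 0.2475
Unnormalised posteriors:
  π_A·p_A = 0.26 × 0.2059 = 0.053534
  π_B·p_B = 0.14 × 0.2491 = 0.034874
  π_C·p_C = 0.60 × 0.2475 = 0.1485
Normaliser: 0.053534 + 0.034874 + 0.1485 = 0.236908
So the posterior for Urn A is 0.053534 / 0.236908 ≈ 0.226.

0.226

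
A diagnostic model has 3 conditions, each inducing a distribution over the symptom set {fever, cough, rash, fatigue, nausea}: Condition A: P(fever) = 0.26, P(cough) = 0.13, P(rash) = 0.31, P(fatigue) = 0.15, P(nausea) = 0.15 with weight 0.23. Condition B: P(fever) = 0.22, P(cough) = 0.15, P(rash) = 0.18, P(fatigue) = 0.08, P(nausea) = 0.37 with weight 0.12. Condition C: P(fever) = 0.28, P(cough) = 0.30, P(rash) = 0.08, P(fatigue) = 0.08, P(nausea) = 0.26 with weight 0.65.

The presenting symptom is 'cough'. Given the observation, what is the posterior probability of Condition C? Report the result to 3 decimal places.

0.803

Posterior ∝ prior × likelihood, so P(k | x) ∝ π_k f_k(x); normalise over all components.
Component likelihoods at x = 'cough':
  p_A = P(cough | comp) = 0.13
  p_B = P(cough | comp) = 0.15
  p_C = P(cough | comp) = 0.30
Prior × likelihood for each component:
  π_A·p_A = 0.23 × 0.13 = 0.0299
  π_B·p_B = 0.12 × 0.15 = 0.018
  π_C·p_C = 0.65 × 0.3 = 0.195
Denominator: 0.0299 + 0.018 + 0.195 = 0.2429
So the posterior for Condition C is 0.195 / 0.2429 ≈ 0.803.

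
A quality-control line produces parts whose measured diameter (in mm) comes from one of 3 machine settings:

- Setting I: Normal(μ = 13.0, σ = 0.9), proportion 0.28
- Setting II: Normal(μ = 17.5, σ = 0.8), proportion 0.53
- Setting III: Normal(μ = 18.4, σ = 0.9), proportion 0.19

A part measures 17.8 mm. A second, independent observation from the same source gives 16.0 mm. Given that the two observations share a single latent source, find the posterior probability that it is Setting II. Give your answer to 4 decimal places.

P(component k | x) = P(Z=k)·f_k(x) / marginal(x), where marginal(x) = Σ_j P(Z=j)·f_j(x).
Since both observations come from the same component, the likelihood for component k is f_k(x₁)·f_k(x₂).
  L_I = [2.95145e-07] × [0.00171364] = 5.05773e-10
  L_II = [0.464819] × [0.0859828] = 0.0399664
  L_III = [0.354942] × [0.0126622] = 0.00449435
Unnormalised posteriors:
  P(Z=I)·L_I = 0.28 × 5.05773e-10 = 1.41616e-10
  P(Z=II)·L_II = 0.53 × 0.0399664 = 0.0211822
  P(Z=III)·L_III = 0.19 × 0.00449435 = 0.000853927
Normaliser: 1.41616e-10 + 0.0211822 + 0.000853927 = 0.0220361
P(Setting II | x₁,x₂) = 0.0211822 / 0.0220361 ≈ 0.9612

0.9612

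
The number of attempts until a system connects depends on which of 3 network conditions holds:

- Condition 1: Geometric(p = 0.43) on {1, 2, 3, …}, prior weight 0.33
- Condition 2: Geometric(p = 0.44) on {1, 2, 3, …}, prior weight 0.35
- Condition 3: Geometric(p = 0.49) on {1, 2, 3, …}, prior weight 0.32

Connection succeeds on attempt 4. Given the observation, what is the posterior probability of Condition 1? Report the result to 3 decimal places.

0.355

Apply Bayes' rule: the posterior for each component is proportional to its prior times its likelihood at x.
Evaluate each component's likelihood at the observed value:
  L_1 = 0.079633
  L_2 = 0.077271
  L_3 = 0.064999
Unnormalised posteriors:
  π_1·L_1 = 0.33 × 0.079633 = 0.0262789
  π_2·L_2 = 0.35 × 0.077271 = 0.0270449
  π_3·L_3 = 0.32 × 0.064999 = 0.0207997
Sum: 0.0262789 + 0.0270449 + 0.0207997 = 0.0741234
P(Condition 1 | the observation) ≈ 0.355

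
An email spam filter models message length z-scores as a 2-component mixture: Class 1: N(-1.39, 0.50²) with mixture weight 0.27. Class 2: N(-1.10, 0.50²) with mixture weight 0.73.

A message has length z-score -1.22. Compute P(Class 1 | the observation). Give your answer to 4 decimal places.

0.2643

Posterior ∝ prior × likelihood, so P(k | x) ∝ π_k f_k(x); normalise over all components.
Component likelihoods at x = -1.22:
  f_1 = 0.753074
  f_2 = 0.775233
Weight by the priors:
  π_1·f_1 = 0.27 × 0.753074 = 0.20333
  π_2·f_2 = 0.73 × 0.775233 = 0.56592
Marginal: 0.20333 + 0.56592 = 0.76925
So the posterior for Class 1 is 0.20333 / 0.76925 ≈ 0.2643.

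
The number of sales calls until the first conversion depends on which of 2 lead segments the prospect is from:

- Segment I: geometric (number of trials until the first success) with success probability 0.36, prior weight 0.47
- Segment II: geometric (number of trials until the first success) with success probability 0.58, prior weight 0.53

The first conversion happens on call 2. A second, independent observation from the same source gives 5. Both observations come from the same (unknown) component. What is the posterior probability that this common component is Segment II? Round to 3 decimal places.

0.263

The responsibility of component k is w_k f_k(x) divided by Σ_j w_j f_j(x).
Since both observations come from the same component, the likelihood for component k is f_k(x₁)·f_k(x₂).
  f_I = [0.36·(1−0.36)^1 = 0.36·0.64 = 0.2304] × [0.060398] = 0.0139157
  f_II = [0.58·(1−0.58)^1 = 0.58·0.42 = 0.2436] × [0.0180478] = 0.00439645
Unnormalised posteriors:
  w_I·f_I = 0.47 × 0.0139157 = 0.00654038
  w_II·f_II = 0.53 × 0.00439645 = 0.00233012
Denominator: 0.00654038 + 0.00233012 = 0.0088705
P(Segment II | x) = 0.00233012 / 0.0088705 ≈ 0.263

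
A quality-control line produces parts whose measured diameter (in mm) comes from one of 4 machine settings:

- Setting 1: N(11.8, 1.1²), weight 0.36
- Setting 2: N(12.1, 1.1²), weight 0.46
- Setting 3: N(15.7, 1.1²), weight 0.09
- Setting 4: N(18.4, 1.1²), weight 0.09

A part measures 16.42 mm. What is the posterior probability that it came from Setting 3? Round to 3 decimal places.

P(component k | x) = π_k·f_k(x) / marginal(x), where marginal(x) = Σ_j π_j·f_j(x).
Normal densities:
  L_1 = (1/(1.1·√(2π)))·exp(−(16.42−11.8)²/(2·1.1²)) = 0.362675·exp(-8.82000) = 5.35846e-05
  L_2 = (1/(1.1·√(2π)))·exp(−(16.42−12.1)²/(2·1.1²)) = 0.362675·exp(-7.71174) = 0.000162313
  L_3 = (1/(1.1·√(2π)))·exp(−(16.42−15.7)²/(2·1.1²)) = 0.362675·exp(-0.21421) = 0.292742
  L_4 = (1/(1.1·√(2π)))·exp(−(16.42−18.4)²/(2·1.1²)) = 0.362675·exp(-1.62000) = 0.0717729
Weight by the priors:
  π_1·L_1 = 0.36 × 5.35846e-05 = 1.92905e-05
  π_2·L_2 = 0.46 × 0.000162313 = 7.4664e-05
  π_3·L_3 = 0.09 × 0.292742 = 0.0263468
  π_4·L_4 = 0.09 × 0.0717729 = 0.00645956
Marginal: 1.92905e-05 + 7.4664e-05 + 0.0263468 + 0.00645956 = 0.0329003
P(Setting 3 | data) = 0.0263468 / 0.0329003 ≈ 0.801

0.801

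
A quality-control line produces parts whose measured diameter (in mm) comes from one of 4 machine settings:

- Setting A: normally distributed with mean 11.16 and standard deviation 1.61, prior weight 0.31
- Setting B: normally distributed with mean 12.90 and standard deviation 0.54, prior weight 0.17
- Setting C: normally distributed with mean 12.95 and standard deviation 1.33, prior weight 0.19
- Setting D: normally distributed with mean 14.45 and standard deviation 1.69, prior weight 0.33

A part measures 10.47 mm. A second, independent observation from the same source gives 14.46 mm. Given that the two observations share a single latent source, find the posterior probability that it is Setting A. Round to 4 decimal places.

0.4380

P(component k | x) = w_k·f_k(x) / marginal(x), where marginal(x) = Σ_j w_j·f_j(x).
Since both observations come from the same component, the likelihood for component k is f_k(x₁)·f_k(x₂).
  f_A = [(1/(1.61·√(2π)))·exp(−(10.47−11.16)²/(2·1.61²)) = 0.247790·exp(-0.09184) = 0.226048] × [0.0303249] = 0.00685487
  f_B = [(1/(0.54·√(2π)))·exp(−(10.47−12.90)²/(2·0.54²)) = 0.738782·exp(-10.12500) = 2.95995e-05] × [0.0113835] = 3.36946e-07
  f_C = [(1/(1.33·√(2π)))·exp(−(10.47−12.95)²/(2·1.33²)) = 0.299957·exp(-1.73848) = 0.0527285] × [0.157455] = 0.00830238
  f_D = [(1/(1.69·√(2π)))·exp(−(10.47−14.45)²/(2·1.69²)) = 0.236061·exp(-2.77308) = 0.0147465] × [0.236056] = 0.00348101
Multiply by the mixture weights:
  w_A·f_A = 0.31 × 0.00685487 = 0.00212501
  w_B·f_B = 0.17 × 3.36946e-07 = 5.72808e-08
  w_C·f_C = 0.19 × 0.00830238 = 0.00157745
  w_D·f_D = 0.33 × 0.00348101 = 0.00114873
Normaliser: 0.00212501 + 5.72808e-08 + 0.00157745 + 0.00114873 = 0.00485125
Responsibility of Setting A: 0.00212501 / 0.00485125 ≈ 0.4380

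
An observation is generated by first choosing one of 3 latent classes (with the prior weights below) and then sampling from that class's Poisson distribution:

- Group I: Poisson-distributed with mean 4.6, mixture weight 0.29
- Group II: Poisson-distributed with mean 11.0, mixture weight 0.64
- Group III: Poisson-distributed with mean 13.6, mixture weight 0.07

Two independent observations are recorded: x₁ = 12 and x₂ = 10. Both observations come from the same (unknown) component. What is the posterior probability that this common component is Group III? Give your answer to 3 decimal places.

0.060

By Bayes' theorem, P(k | x) = w_k f_k(x) / Σ_j w_j f_j(x).
Since both observations come from the same component, the likelihood for component k is f_k(x₁)·f_k(x₂).
  f_I = [0.00188366] × [0.0117506] = 2.21342e-05
  f_II = [0.10943] × [0.119378] = 0.0130635
  f_III = [0.103687] × [0.0739982] = 0.00767266
Prior × likelihood for each component:
  w_I·f_I = 0.29 × 2.21342e-05 = 6.41891e-06
  w_II·f_II = 0.64 × 0.0130635 = 0.00836066
  w_III·f_III = 0.07 × 0.00767266 = 0.000537086
Marginal: 6.41891e-06 + 0.00836066 + 0.000537086 = 0.00890416
Responsibility of Group III: 0.000537086 / 0.00890416 ≈ 0.060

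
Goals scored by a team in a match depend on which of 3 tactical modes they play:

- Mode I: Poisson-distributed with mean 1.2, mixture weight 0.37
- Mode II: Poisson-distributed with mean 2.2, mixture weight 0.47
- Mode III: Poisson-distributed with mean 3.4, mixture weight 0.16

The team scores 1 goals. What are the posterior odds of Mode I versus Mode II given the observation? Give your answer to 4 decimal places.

The posterior odds equal the prior odds times the likelihood ratio: (P(Z=i)/P(Z=j))·(f_i(x)/f_j(x)).
Component likelihoods at x = 1 goals:
  L_I = e^(−1.2)·1.2^1/1! = 0.361433
  L_II = e^(−2.2)·2.2^1/1! = 0.243767
  L_III = e^(−3.4)·3.4^1/1! = 0.113469
0.13373 / 0.11457 ≈ 1.1672

1.1672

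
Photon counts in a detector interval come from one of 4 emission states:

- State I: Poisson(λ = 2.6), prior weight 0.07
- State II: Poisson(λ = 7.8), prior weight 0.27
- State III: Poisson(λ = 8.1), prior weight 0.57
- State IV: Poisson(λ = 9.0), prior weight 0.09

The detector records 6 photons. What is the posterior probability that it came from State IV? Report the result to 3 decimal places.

The responsibility of component k is P(Z=k) f_k(x) divided by Σ_j P(Z=j) f_j(x).
Component likelihoods at x = 6 photons:
  f_I = e^(−2.6)·2.6^6/6! = 0.0318671
  f_II = e^(−7.8)·7.8^6/6! = 0.128156
  f_III = e^(−8.1)·8.1^6/6! = 0.119067
  f_IV = e^(−9.0)·9.0^6/6! = 0.0910903
Unnormalised posteriors:
  P(Z=I)·f_I = 0.07 × 0.0318671 = 0.00223069
  P(Z=II)·f_II = 0.27 × 0.128156 = 0.0346021
  P(Z=III)·f_III = 0.57 × 0.119067 = 0.0678683
  P(Z=IV)·f_IV = 0.09 × 0.0910903 = 0.00819813
Marginal: 0.00223069 + 0.0346021 + 0.0678683 + 0.00819813 = 0.112899
P(State IV | x) ≈ 0.073

0.073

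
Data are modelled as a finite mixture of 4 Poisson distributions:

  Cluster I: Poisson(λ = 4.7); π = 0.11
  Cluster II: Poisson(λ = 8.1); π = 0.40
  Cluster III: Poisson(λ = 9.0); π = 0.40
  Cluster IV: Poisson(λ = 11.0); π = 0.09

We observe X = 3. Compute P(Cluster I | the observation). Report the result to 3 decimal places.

Apply Bayes' rule: the posterior for each component is proportional to its prior times its likelihood at x.
Evaluate each component's likelihood at the observed value:
  L_I = 0.157383
  L_II = 0.0268855
  L_III = 0.0149943
  L_IV = 0.00370499
Multiply by the mixture weights:
  P(Z=I)·L_I = 0.11 × 0.157383 = 0.0173121
  P(Z=II)·L_II = 0.40 × 0.0268855 = 0.0107542
  P(Z=III)·L_III = 0.40 × 0.0149943 = 0.00599772
  P(Z=IV)·L_IV = 0.09 × 0.00370499 = 0.000333449
Normaliser: 0.0173121 + 0.0107542 + 0.00599772 + 0.000333449 = 0.0343975
P(Cluster I | data) ≈ 0.503

0.503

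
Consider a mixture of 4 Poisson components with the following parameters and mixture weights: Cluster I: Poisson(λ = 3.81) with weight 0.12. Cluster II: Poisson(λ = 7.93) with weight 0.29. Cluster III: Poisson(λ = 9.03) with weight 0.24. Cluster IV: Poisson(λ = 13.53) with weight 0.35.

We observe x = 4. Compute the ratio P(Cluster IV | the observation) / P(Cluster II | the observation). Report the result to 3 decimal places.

Posterior odds = (P(Z=i) f_i(x)) / (P(Z=j) f_j(x)); the normalising sum cancels.
Poisson probabilities:
  f_I = e^(−3.81)·3.81^4/4! = 0.194458
  f_II = e^(−7.93)·7.93^4/4! = 0.0592825
  f_III = e^(−9.03)·9.03^4/4! = 0.0331788
  f_IV = e^(−13.53)·13.53^4/4! = 0.0018577
Odds = (0.35/0.29) × (0.0018577/0.0592825) = 1.2069 × 0.0313364 ≈ 0.038

0.038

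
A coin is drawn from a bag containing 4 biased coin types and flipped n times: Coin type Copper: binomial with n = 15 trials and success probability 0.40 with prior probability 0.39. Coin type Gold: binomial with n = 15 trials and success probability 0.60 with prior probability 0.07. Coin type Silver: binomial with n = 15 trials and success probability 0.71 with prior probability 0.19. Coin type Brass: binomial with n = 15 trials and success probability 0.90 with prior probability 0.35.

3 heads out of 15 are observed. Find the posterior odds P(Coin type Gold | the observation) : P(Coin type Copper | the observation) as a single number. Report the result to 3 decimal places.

0.005

Posterior odds = (w_i f_i(x)) / (w_j f_j(x)); the normalising sum cancels.
Component likelihoods at x = 3 heads out of 15:
  p_Copper = 0.0633879
  p_Gold = 0.00164886
  p_Silver = 5.76186e-05
  p_Brass = 3.31695e-10
Odds = (0.07/0.39) × (0.00164886/0.0633879) = 0.179487 × 0.0260123 ≈ 0.005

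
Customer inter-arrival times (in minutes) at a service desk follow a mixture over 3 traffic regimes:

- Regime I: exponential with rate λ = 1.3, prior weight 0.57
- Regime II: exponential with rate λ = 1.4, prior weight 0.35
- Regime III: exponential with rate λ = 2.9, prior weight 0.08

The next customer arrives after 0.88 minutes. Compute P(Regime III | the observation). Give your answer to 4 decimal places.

By Bayes' theorem, P(k | x) = P(Z=k) f_k(x) / Σ_j P(Z=j) f_j(x).
Component likelihoods at x = 0.88 minutes:
  p_I = 1.3·e^(−1.3·0.88) = 1.3·e^(−1.1440) = 0.414105
  p_II = 1.4·e^(−1.4·0.88) = 1.4·e^(−1.2320) = 0.408392
  p_III = 2.9·e^(−2.9·0.88) = 2.9·e^(−2.5520) = 0.225984
Multiply by the mixture weights:
  P(Z=I)·p_I = 0.57 × 0.414105 = 0.23604
  P(Z=II)·p_II = 0.35 × 0.408392 = 0.142937
  P(Z=III)·p_III = 0.08 × 0.225984 = 0.0180788
Normaliser: 0.23604 + 0.142937 + 0.0180788 = 0.397056
P(Regime III | x) ≈ 0.0455

0.0455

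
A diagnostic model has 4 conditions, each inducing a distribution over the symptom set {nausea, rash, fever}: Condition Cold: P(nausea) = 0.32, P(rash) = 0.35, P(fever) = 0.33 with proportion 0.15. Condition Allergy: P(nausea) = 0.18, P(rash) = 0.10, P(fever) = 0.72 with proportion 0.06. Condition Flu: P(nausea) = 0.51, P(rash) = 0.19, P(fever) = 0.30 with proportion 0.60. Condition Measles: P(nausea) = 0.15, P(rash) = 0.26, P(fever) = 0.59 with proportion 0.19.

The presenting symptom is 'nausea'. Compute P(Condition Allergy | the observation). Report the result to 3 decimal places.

By Bayes' theorem, P(k | x) = π_k f_k(x) / Σ_j π_j f_j(x).
Component likelihoods at x = 'nausea':
  L_Cold = P(nausea | comp) = 0.32
  L_Allergy = P(nausea | comp) = 0.18
  L_Flu = P(nausea | comp) = 0.51
  L_Measles = P(nausea | comp) = 0.15
Unnormalised posteriors:
  π_Cold·L_Cold = 0.15 × 0.32 = 0.048
  π_Allergy·L_Allergy = 0.06 × 0.18 = 0.0108
  π_Flu·L_Flu = 0.60 × 0.51 = 0.306
  π_Measles·L_Measles = 0.19 × 0.15 = 0.0285
Sum: 0.048 + 0.0108 + 0.306 + 0.0285 = 0.3933
P(Condition Allergy | the observation) ≈ 0.027

0.027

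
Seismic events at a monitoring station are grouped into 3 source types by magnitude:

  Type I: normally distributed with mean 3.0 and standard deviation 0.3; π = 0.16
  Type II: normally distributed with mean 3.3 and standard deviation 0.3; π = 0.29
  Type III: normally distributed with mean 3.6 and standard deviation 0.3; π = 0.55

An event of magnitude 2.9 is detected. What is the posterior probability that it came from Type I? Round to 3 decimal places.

Posterior ∝ prior × likelihood, so P(k | x) ∝ π_k f_k(x); normalise over all components.
Component likelihoods at x = 2.9:
  L_I = 1.25794
  L_II = 0.5467
  L_III = 0.0874063
Prior × likelihood for each component:
  π_I·L_I = 0.16 × 1.25794 = 0.201271
  π_II·L_II = 0.29 × 0.5467 = 0.158543
  π_III·L_III = 0.55 × 0.0874063 = 0.0480735
Normaliser: 0.201271 + 0.158543 + 0.0480735 = 0.407888
Responsibility of Type I: 0.201271 / 0.407888 ≈ 0.493

0.493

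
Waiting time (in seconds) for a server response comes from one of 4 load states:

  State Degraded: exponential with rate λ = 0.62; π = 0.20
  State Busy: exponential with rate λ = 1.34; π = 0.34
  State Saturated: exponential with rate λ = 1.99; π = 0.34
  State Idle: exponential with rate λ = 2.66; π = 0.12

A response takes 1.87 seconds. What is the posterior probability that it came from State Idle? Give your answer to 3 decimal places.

0.023

Apply Bayes' rule: the posterior for each component is proportional to its prior times its likelihood at x.
Component likelihoods at x = 1.87 seconds:
  f_Degraded = 0.62·e^(−0.62·1.87) = 0.62·e^(−1.1594) = 0.194478
  f_Busy = 1.34·e^(−1.34·1.87) = 1.34·e^(−2.5058) = 0.109358
  f_Saturated = 1.99·e^(−1.99·1.87) = 1.99·e^(−3.7213) = 0.0481629
  f_Idle = 2.66·e^(−2.66·1.87) = 2.66·e^(−4.9742) = 0.0183914
Unnormalised posteriors:
  π_Degraded·f_Degraded = 0.20 × 0.194478 = 0.0388956
  π_Busy·f_Busy = 0.34 × 0.109358 = 0.0371816
  π_Saturated·f_Saturated = 0.34 × 0.0481629 = 0.0163754
  π_Idle·f_Idle = 0.12 × 0.0183914 = 0.00220696
Evidence: 0.0388956 + 0.0371816 + 0.0163754 + 0.00220696 = 0.0946596
So the posterior for State Idle is 0.00220696 / 0.0946596 ≈ 0.023.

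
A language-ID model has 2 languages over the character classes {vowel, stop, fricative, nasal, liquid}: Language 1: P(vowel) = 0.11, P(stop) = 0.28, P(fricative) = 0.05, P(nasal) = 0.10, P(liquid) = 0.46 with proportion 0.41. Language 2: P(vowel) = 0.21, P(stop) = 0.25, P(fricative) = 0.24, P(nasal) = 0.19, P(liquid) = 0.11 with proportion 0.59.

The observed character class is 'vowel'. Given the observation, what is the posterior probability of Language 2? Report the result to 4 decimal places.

0.7331

The responsibility of component k is P(Z=k) f_k(x) divided by Σ_j P(Z=j) f_j(x).
Evaluate each component's likelihood at the observed value:
  f_1 = P(vowel | comp) = 0.11
  f_2 = P(vowel | comp) = 0.21
Prior × likelihood for each component:
  P(Z=1)·f_1 = 0.41 × 0.11 = 0.0451
  P(Z=2)·f_2 = 0.59 × 0.21 = 0.1239
Marginal: 0.0451 + 0.1239 = 0.169
Responsibility of Language 2: 0.1239 / 0.169 ≈ 0.7331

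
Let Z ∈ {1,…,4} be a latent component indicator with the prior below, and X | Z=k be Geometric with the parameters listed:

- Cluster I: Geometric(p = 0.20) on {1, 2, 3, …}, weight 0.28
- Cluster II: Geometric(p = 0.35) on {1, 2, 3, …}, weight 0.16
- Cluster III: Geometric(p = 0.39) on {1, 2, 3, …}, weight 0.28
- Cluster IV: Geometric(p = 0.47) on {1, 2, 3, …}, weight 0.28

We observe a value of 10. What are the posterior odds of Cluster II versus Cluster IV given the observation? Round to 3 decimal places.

Posterior odds = (π_i f_i(x)) / (π_j f_j(x)); the normalising sum cancels.
Component likelihoods at x = 10:
  L_I = 0.0268435
  L_II = 0.00724917
  L_III = 0.00456072
  L_IV = 0.00155089
Odds = (0.16/0.28) × (0.00724917/0.00155089) = 0.571429 × 4.6742 ≈ 2.671

2.671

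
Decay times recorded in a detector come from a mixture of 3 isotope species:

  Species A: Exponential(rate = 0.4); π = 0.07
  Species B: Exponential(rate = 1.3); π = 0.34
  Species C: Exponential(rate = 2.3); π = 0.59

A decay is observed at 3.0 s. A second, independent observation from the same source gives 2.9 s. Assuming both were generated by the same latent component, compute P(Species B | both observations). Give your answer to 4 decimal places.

0.2017

By Bayes' theorem, P(k | x) = w_k f_k(x) / Σ_j w_j f_j(x).
Since both observations come from the same component, the likelihood for component k is f_k(x₁)·f_k(x₂).
  p_A = [0.120478] × [0.125394] = 0.0151072
  p_B = [0.0263145] × [0.0299677] = 0.000788584
  p_C = [0.00231791] × [0.00291732] = 6.76207e-06
Prior × likelihood for each component:
  w_A·p_A = 0.07 × 0.0151072 = 0.00105751
  w_B·p_B = 0.34 × 0.000788584 = 0.000268119
  w_C·p_C = 0.59 × 6.76207e-06 = 3.98962e-06
Normaliser: 0.00105751 + 0.000268119 + 3.98962e-06 = 0.00132961
Responsibility of Species B: 0.000268119 / 0.00132961 ≈ 0.2017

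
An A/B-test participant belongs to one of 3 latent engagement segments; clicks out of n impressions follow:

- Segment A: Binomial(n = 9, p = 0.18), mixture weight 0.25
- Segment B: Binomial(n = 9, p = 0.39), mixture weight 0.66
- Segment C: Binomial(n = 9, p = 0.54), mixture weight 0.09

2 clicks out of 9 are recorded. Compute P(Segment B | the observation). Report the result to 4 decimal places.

P(component k | x) = w_k·f_k(x) / marginal(x), where marginal(x) = Σ_j w_j·f_j(x).
Evaluate each component's likelihood at the observed value:
  p_A = 0.290767
  p_B = 0.172084
  p_C = 0.0457504
Weight by the priors:
  w_A·p_A = 0.25 × 0.290767 = 0.0726916
  w_B·p_B = 0.66 × 0.172084 = 0.113575
  w_C·p_C = 0.09 × 0.0457504 = 0.00411754
Normaliser: 0.0726916 + 0.113575 + 0.00411754 = 0.190385
P(Segment B | data) ≈ 0.5966

0.5966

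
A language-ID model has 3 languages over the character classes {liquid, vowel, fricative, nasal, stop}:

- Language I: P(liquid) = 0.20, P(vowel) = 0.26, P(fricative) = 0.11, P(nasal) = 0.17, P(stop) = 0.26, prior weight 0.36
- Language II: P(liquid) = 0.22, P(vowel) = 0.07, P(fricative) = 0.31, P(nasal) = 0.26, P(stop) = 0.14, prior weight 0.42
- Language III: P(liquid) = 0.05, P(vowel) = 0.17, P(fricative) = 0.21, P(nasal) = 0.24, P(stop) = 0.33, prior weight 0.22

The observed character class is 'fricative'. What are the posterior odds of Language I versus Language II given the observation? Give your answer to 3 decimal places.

Since P(k|x) ∝ π_k f_k(x), the posterior odds are π_i f_i(x) / (π_j f_j(x)).
Categorical probabilities:
  p_I = P(fricative | comp) = 0.11
  p_II = P(fricative | comp) = 0.31
  p_III = P(fricative | comp) = 0.21
Posterior odds = (π_I·p_I) / (π_II·p_II) = (0.36·0.11) / (0.42·0.31) = 0.0396 / 0.1302 ≈ 0.304

0.304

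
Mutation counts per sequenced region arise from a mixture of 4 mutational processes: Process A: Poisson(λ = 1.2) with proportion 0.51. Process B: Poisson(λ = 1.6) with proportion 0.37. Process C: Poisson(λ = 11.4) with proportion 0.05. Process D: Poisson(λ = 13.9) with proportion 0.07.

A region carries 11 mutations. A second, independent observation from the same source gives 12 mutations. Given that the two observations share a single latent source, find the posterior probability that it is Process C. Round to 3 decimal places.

Apply Bayes' rule: the posterior for each component is proportional to its prior times its likelihood at x.
Since both observations come from the same component, the likelihood for component k is f_k(x₁)·f_k(x₂).
  L_A = [e^(−1.2)·1.2^11/11! = 5.60641e-08] × [5.60641e-09] = 3.14318e-16
  L_B = [e^(−1.6)·1.6^11/11! = 8.89801e-07] × [1.1864e-07] = 1.05566e-13
  L_C = [e^(−11.4)·11.4^11/11! = 0.118533] × [0.112607] = 0.0133476
  L_D = [e^(−13.9)·13.9^11/11! = 0.0861616] × [0.0998039] = 0.00859926
Multiply by the mixture weights:
  π_A·L_A = 0.51 × 3.14318e-16 = 1.60302e-16
  π_B·L_B = 0.37 × 1.05566e-13 = 3.90595e-14
  π_C·L_C = 0.05 × 0.0133476 = 0.000667382
  π_D·L_D = 0.07 × 0.00859926 = 0.000601948
Sum: 1.60302e-16 + 3.90595e-14 + 0.000667382 + 0.000601948 = 0.00126933
P(Process C | data) ≈ 0.526

0.526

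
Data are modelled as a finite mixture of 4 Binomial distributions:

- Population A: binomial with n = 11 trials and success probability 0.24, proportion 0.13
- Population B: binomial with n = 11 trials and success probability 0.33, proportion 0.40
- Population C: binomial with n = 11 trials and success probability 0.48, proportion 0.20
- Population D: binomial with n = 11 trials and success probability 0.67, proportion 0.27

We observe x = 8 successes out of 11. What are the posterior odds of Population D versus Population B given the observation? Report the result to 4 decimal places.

23.2867

The posterior odds equal the prior odds times the likelihood ratio: (π_i/π_j)·(f_i(x)/f_j(x)).
Evaluate each component's likelihood at the observed value:
  L_A = C(11,8)·0.24^8·0.76^3 = 165·1.10075e-05·0.438976 = 0.000797287
  L_B = C(11,8)·0.33^8·0.67^3 = 165·0.000140641·0.300763 = 0.00697943
  L_C = C(11,8)·0.48^8·0.52^3 = 165·0.00281793·0.140608 = 0.0653768
  L_D = C(11,8)·0.67^8·0.33^3 = 165·0.0406068·0.035937 = 0.240782
Posterior odds = (π_D·L_D) / (π_B·L_B) = (0.27·0.240782) / (0.40·0.00697943) = 0.0650112 / 0.00279177 ≈ 23.2867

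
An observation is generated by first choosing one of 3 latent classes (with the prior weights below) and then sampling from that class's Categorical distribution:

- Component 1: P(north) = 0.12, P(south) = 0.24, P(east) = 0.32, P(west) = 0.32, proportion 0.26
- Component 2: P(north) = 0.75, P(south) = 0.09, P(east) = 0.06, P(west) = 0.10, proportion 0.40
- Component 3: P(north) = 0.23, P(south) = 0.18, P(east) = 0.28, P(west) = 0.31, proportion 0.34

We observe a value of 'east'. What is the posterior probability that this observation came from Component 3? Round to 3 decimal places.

Posterior ∝ prior × likelihood, so P(k | x) ∝ π_k f_k(x); normalise over all components.
Categorical probabilities:
  L_1 = 0.32
  L_2 = 0.06
  L_3 = 0.28
Multiply by the mixture weights:
  π_1·L_1 = 0.26 × 0.32 = 0.0832
  π_2·L_2 = 0.40 × 0.06 = 0.024
  π_3·L_3 = 0.34 × 0.28 = 0.0952
Marginal: 0.0832 + 0.024 + 0.0952 = 0.2024
P(Component 3 | x) = 0.0952 / 0.2024 ≈ 0.470

0.470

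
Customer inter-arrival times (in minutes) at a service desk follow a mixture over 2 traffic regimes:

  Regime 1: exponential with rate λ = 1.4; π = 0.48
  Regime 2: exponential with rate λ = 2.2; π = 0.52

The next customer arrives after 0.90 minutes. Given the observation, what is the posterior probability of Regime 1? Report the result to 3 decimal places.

By Bayes' theorem, P(k | x) = π_k f_k(x) / Σ_j π_j f_j(x).
Component likelihoods at x = 0.90 minutes:
  f_1 = 0.397116
  f_2 = 0.303752
Prior × likelihood for each component:
  π_1·f_1 = 0.48 × 0.397116 = 0.190616
  π_2·f_2 = 0.52 × 0.303752 = 0.157951
Denominator: 0.190616 + 0.157951 = 0.348567
P(Regime 1 | data) ≈ 0.547

0.547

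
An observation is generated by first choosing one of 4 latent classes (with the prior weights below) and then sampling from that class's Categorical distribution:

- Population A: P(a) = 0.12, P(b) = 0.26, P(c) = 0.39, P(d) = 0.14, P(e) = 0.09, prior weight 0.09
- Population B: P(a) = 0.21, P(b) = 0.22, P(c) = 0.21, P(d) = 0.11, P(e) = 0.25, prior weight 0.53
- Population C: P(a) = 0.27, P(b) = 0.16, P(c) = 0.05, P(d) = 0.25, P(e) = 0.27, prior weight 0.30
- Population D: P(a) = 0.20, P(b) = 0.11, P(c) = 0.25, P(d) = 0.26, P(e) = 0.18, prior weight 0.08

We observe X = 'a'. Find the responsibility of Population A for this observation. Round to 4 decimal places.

0.0493

Posterior ∝ prior × likelihood, so P(k | x) ∝ π_k f_k(x); normalise over all components.
Component likelihoods at x = 'a':
  p_A = P(a | comp) = 0.12
  p_B = P(a | comp) = 0.21
  p_C = P(a | comp) = 0.27
  p_D = P(a | comp) = 0.20
Unnormalised posteriors:
  π_A·p_A = 0.09 × 0.12 = 0.0108
  π_B·p_B = 0.53 × 0.21 = 0.1113
  π_C·p_C = 0.30 × 0.27 = 0.081
  π_D·p_D = 0.08 × 0.2 = 0.016
Evidence: 0.0108 + 0.1113 + 0.081 + 0.016 = 0.2191
P(Population A | the observation) ≈ 0.0493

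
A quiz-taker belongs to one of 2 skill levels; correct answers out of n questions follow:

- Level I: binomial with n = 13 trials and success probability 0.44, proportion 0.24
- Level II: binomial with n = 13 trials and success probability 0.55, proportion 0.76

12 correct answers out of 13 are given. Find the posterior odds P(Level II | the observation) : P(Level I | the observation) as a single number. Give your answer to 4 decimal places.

37.0294

Posterior odds = (w_i f_i(x)) / (w_j f_j(x)); the normalising sum cancels.
Component likelihoods at x = 12 correct answers out of 13:
  f_I = C(13,12)·0.44^12·0.56^1 = 13·5.26541e-05·0.56 = 0.000383322
  f_II = C(13,12)·0.55^12·0.45^1 = 13·0.000766218·0.45 = 0.00448237
Odds = (0.76/0.24) × (0.00448237/0.000383322) = 3.16667 × 11.6935 ≈ 37.0294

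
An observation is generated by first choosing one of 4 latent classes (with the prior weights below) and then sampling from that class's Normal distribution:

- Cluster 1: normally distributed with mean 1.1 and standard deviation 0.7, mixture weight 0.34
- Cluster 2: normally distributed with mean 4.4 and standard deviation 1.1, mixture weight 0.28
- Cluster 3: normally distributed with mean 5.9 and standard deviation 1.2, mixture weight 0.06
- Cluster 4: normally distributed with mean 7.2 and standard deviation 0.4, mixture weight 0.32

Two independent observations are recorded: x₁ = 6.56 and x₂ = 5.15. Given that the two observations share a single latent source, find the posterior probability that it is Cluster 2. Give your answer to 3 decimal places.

Apply Bayes' rule: the posterior for each component is proportional to its prior times its likelihood at x.
Since both observations come from the same component, the likelihood for component k is f_k(x₁)·f_k(x₂).
  L_1 = [3.50408e-14] × [3.06845e-08] = 1.07521e-21
  L_2 = [0.0527505] × [0.287456] = 0.0151634
  L_3 = [0.285787] × [0.273467] = 0.0781533
  L_4 = [0.277302] × [1.97398e-06] = 5.47388e-07
Weight by the priors:
  π_1·L_1 = 0.34 × 1.07521e-21 = 3.65571e-22
  π_2·L_2 = 0.28 × 0.0151634 = 0.00424576
  π_3·L_3 = 0.06 × 0.0781533 = 0.0046892
  π_4·L_4 = 0.32 × 5.47388e-07 = 1.75164e-07
Denominator: 3.65571e-22 + 0.00424576 + 0.0046892 + 1.75164e-07 = 0.00893513
P(Cluster 2 | x₁,x₂) = 0.00424576 / 0.00893513 ≈ 0.475

0.475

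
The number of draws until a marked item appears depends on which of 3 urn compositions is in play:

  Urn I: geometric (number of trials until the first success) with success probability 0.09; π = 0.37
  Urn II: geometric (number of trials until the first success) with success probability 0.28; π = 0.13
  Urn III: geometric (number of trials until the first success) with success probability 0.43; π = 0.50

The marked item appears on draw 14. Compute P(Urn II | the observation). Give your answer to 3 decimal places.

The responsibility of component k is π_k f_k(x) divided by Σ_j π_j f_j(x).
Component likelihoods at x = 14:
  p_I = 0.09·(1−0.09)^13 = 0.09·0.293453 = 0.0264107
  p_II = 0.28·(1−0.28)^13 = 0.28·0.0139741 = 0.00391274
  p_III = 0.43·(1−0.43)^13 = 0.43·0.00067046 = 0.000288298
Unnormalised posteriors:
  π_I·p_I = 0.37 × 0.0264107 = 0.00977197
  π_II·p_II = 0.13 × 0.00391274 = 0.000508656
  π_III·p_III = 0.50 × 0.000288298 = 0.000144149
Denominator: 0.00977197 + 0.000508656 + 0.000144149 = 0.0104248
So the posterior for Urn II is 0.000508656 / 0.0104248 ≈ 0.049.

0.049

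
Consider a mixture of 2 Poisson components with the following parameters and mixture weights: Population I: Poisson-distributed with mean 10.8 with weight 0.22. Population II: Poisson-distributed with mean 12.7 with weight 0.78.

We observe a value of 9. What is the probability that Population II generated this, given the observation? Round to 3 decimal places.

0.695

P(component k | x) = P(Z=k)·f_k(x) / marginal(x), where marginal(x) = Σ_j P(Z=j)·f_j(x).
Component likelihoods at x = 9:
  p_I = e^(−10.8)·10.8^9/9! = 0.112375
  p_II = e^(−12.7)·12.7^9/9! = 0.0722654
Prior × likelihood for each component:
  P(Z=I)·p_I = 0.22 × 0.112375 = 0.0247225
  P(Z=II)·p_II = 0.78 × 0.0722654 = 0.056367
Denominator: 0.0247225 + 0.056367 = 0.0810896
So the posterior for Population II is 0.056367 / 0.0810896 ≈ 0.695.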